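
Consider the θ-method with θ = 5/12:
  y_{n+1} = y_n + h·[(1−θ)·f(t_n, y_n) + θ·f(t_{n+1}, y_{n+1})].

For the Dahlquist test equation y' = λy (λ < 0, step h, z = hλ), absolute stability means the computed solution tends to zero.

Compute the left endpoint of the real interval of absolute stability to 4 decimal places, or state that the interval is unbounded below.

Test eqn y'=λy, z=hλ:
  y_{n+1} = y_n + z·[7/12·y_n + 5/12·y_{n+1}] ⇒ (1 − 5/12z)y_{n+1} = (1 + 7/12z)y_n
  ⇒ R(z) = (1 + 7/12z)/(1 − 5/12z).

Need |R(x)|<1, x<0.
x=-1.69: |R|=0.0083
R=−1: 1+7/12x = −1+5/12x ⇒ -1/6x=2 ⇒ x=2/(-1/6)=-12.0000
Confirm numerically:
  x=-9.818: |R|=0.92856 <1
  x=-5.506: |R|=0.67144 <1
  x=-5.068: |R|=0.62871 <1
  x=-12.509: |R|=1.01366 >1
  x=-12.109: |R|=1.00301 >1
Interval (-12.0000, 0).

z* = -12.0000.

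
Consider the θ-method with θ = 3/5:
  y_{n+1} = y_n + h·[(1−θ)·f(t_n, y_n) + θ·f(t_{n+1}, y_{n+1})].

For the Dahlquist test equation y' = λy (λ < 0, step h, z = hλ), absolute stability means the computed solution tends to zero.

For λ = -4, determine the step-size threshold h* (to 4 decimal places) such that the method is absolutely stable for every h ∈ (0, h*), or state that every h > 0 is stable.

On y'=λy, z=hλ:
  y_{n+1} = y_n + z·[2/5·y_n + 3/5·y_{n+1}] ⇒ (1 − 3/5z)y_{n+1} = (1 + 2/5z)y_n
  Hence R(z) = (1 + 2/5z)/(1 − 3/5z).

Solve |R(x)|<1 on ℝ⁻.
x=-1.3: |R|=0.2697
x=-2: |R|=0.0909
x=-10: |R|=0.4286
x=-100: |R|=0.6393
θ=3/5≥1/2 ⇒ |1+2/5x|<|1−3/5x| ∀x<0 ⇒ stable on all of ℝ⁻.

(−∞, 0) — no finite endpoint. Any h>0 works for λ=-4.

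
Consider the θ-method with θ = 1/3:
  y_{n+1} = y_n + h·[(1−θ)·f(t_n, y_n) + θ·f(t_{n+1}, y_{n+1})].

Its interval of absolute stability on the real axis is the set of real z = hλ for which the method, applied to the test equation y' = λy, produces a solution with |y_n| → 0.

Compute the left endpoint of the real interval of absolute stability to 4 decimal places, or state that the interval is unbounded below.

Test eqn y'=λy, z=hλ:
  y_{n+1} = y_n + z·[2/3·y_n + 1/3·y_{n+1}] ⇒ (1 − 1/3z)y_{n+1} = (1 + 2/3z)y_n
  Hence R(z) = (1 + 2/3z)/(1 − 1/3z).

Find x<0 with |R(x)|<1.
x=-1.29: |R|=0.0979
R=−1: 1+2/3x = −1+1/3x ⇒ -1/3x=2 ⇒ x=2/(-1/3)=-6.0000
Confirm numerically:
  x=-3.867: |R|=0.68938 <1
  x=-3.316: |R|=0.57505 <1
  x=-3.028: |R|=0.50697 <1
  x=-6.368: |R|=1.03928 >1
  x=-6.344: |R|=1.03682 >1
  x=-6.342: |R|=1.03661 >1
Interval (-6.0000, 0).

left endpoint -6.0000.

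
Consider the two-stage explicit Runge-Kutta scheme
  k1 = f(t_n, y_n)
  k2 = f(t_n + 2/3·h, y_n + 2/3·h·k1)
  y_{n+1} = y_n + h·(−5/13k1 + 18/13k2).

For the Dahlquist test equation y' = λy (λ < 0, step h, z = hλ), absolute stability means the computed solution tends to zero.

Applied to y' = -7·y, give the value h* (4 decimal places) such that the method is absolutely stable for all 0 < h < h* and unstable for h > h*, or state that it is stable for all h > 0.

(-1.0833,0); λ=-7 ⇒ h* = (13/12)/7 = 0.1548.

On y'=λy, z=hλ:
  k1=λy_n ⇒ h·k1=z·y_n;  k2=λ(1+2/3z)y_n ⇒ h·k2=z(1+2/3z)y_n
  y_{n+1}/y_n = 1 − 5/13z + 18/13z(1+2/3z) = 1 + z + 12/13z²
  Hence R(z) = 1 + z + 12/13z².

Find x<0 with |R(x)|<1.
x=-1.67: |R|=1.9044
R=1: x+12/13x²=0 ⇒ x=−13/12=-1.0833; min R=1−1/(4·12/13)=0.7292>−1
Confirm numerically:
  x=-0.963: |R|=0.89303 <1
  x=-0.910: |R|=0.85440 <1
  x=-0.590: |R|=0.73132 <1
  x=-1.569: |R|=1.70339 >1
  x=-1.147: |R|=1.06741 >1
  x=-1.121: |R|=1.03898 >1
So |R|<1 on (-1.0833, 0).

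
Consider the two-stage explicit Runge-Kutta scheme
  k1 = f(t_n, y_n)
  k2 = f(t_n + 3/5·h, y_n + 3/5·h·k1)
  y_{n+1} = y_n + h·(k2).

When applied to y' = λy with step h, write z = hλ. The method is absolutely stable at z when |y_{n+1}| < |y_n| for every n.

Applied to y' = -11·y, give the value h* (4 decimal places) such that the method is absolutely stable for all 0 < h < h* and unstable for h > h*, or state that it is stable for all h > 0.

Test eqn y'=λy, z=hλ:
  k1=λy_n ⇒ h·k1=z·y_n;  k2=λ(1+3/5z)y_n ⇒ h·k2=z(1+3/5z)y_n
  y_{n+1}/y_n = 1 + z(1+3/5z) = 1 + z + 3/5z²
  so R(z) = 1 + z + 3/5z².

Find x<0 with |R(x)|<1.
x=-0.76: |R|=0.5866
R=1: x+3/5x²=0 ⇒ x=−5/3=-1.6667; min R=1−1/(4·3/5)=0.5833>−1
Confirm numerically:
  x=-1.566: |R|=0.90541 <1
  x=-1.348: |R|=0.74226 <1
  x=-1.238: |R|=0.68159 <1
  x=-1.959: |R|=1.34361 >1
  x=-1.953: |R|=1.33553 >1
  x=-1.738: |R|=1.07439 >1
Interval (-1.6667, 0).

(-1.6667,0); λ=-11 ⇒ h* = (5/3)/11 = 0.1515.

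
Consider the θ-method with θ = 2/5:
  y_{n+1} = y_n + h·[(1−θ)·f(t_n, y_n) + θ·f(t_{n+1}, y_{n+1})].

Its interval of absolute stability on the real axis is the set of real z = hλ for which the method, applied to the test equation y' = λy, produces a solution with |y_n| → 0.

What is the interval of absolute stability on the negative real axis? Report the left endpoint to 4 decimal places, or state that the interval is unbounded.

(-10.0000, 0).

With y'=λy (z=hλ):
  y_{n+1} = y_n + z·[3/5·y_n + 2/5·y_{n+1}] ⇒ (1 − 2/5z)y_{n+1} = (1 + 3/5z)y_n
  R(z) = (1 + 3/5z)/(1 − 2/5z).

Need |R(x)|<1, x<0.
x=-1.21: |R|=0.1846
R=−1: 1+3/5x = −1+2/5x ⇒ -1/5x=2 ⇒ x=2/(-1/5)=-10.0000
Confirm numerically:
  x=-7.226: |R|=0.85739 <1
  x=-7.171: |R|=0.85374 <1
  x=-6.836: |R|=0.83055 <1
  x=-6.188: |R|=0.78062 <1
  x=-10.456: |R|=1.01760 >1
  x=-10.297: |R|=1.01160 >1
So |R|<1 on (-10.0000, 0).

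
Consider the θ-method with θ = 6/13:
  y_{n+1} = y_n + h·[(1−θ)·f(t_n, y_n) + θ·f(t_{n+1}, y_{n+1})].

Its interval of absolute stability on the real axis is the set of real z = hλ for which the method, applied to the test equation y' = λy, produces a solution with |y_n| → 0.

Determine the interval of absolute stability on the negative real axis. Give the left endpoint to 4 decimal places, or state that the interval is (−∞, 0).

With y'=λy (z=hλ):
  y_{n+1} = y_n + z·[7/13·y_n + 6/13·y_{n+1}] ⇒ (1 − 6/13z)y_{n+1} = (1 + 7/13z)y_n
  R(z) = (1 + 7/13z)/(1 − 6/13z).

Boundary: |R(x)|=1, x<0.
x=-1.48: |R|=0.1207
R=−1: 1+7/13x = −1+6/13x ⇒ -1/13x=2 ⇒ x=2/(-1/13)=-26.0000
Confirm numerically:
  x=-21.178: |R|=0.96557 <1
  x=-14.857: |R|=0.89091 <1
  x=-11.790: |R|=0.83031 <1
  x=-26.403: |R|=1.00235 >1
  x=-26.288: |R|=1.00169 >1
  x=-26.267: |R|=1.00157 >1
Interval (-26.0000, 0).

(-26.0000, 0).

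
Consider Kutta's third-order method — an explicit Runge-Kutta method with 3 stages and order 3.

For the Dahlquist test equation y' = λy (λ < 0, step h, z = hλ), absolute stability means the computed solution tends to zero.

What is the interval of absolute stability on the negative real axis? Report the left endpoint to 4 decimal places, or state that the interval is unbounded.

Test eqn y'=λy, z=hλ:
  order 3, 3-stage ⇒ R(z)=1+z+z^2/2+z^3/6
  (e.g. R(-1.17)=0.24751, |R|=0.24751)

Boundary: |R(x)|=1, x<0.
x=-1.17: |R|=0.2475
|R(-2.61)|=1.1672 |R(-2.6)|=1.1493 |R(-0.77)|=0.4504
Bisect:
  x_lo=-3.2491 |R|=2.6872  x_hi=-0.0987 |R|=0.9060
  mid=-1.67389 |R|=0.05462 →hi
  mid=-2.46148 |R|=0.91767 →hi
  mid=-2.85527 |R|=1.65861 →lo
  mid=-2.65837 |R|=1.25599 →lo
  mid=-2.55992 |R|=1.07927 →lo
  mid=-2.51070 |R|=0.99664 →hi
  mid=-2.53531 |R|=1.03749 →lo
  mid=-2.52300 |R|=1.01695 →lo
  mid=-2.51685 |R|=1.00676 →lo
  ...
  [-2.51281,-2.51262] ⇒ x*=-2.5127
Interval (-2.5127, 0).

(-2.5127, 0).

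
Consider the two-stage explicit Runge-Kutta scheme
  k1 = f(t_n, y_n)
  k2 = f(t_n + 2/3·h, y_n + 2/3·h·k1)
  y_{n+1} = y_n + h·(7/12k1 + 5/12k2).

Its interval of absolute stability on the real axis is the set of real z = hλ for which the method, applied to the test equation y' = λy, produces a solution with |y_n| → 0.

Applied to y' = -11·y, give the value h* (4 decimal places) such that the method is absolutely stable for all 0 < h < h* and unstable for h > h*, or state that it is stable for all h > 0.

(-3.6000,0); λ=-11 ⇒ h* = (18/5)/11 = 0.3273.

Test eqn y'=λy, z=hλ:
  k1=λy_n ⇒ h·k1=z·y_n;  k2=λ(1+2/3z)y_n ⇒ h·k2=z(1+2/3z)y_n
  y_{n+1}/y_n = 1 + 7/12z + 5/12z(1+2/3z) = 1 + z + 5/18z²
  so R(z) = 1 + z + 5/18z².

Find x<0 with |R(x)|<1.
x=-0.69: |R|=0.4423
R=1: x+5/18x²=0 ⇒ x=−18/5=-3.6000; min R=1−1/(4·5/18)=0.1000>−1
Confirm numerically:
  x=-2.729: |R|=0.33973 <1
  x=-2.146: |R|=0.13325 <1
  x=-2.039: |R|=0.11587 <1
  x=-4.093: |R|=1.56051 >1
  x=-4.082: |R|=1.54653 >1
  x=-3.811: |R|=1.22337 >1
Stable set (-3.6000, 0).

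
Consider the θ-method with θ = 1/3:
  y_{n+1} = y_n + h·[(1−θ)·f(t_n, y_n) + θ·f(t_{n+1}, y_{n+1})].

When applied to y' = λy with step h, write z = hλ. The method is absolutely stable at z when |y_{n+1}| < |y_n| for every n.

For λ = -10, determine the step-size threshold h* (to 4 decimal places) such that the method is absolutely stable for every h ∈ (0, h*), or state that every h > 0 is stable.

(-6.0000,0); λ=-10 ⇒ h* = (6)/10 = 0.6000.

Set f=λy, z=hλ:
  y_{n+1} = y_n + z·[2/3·y_n + 1/3·y_{n+1}] ⇒ (1 − 1/3z)y_{n+1} = (1 + 2/3z)y_n
  R(z) = (1 + 2/3z)/(1 − 1/3z).

Boundary: |R(x)|=1, x<0.
x=-1.47: |R|=0.0134
R=−1: 1+2/3x = −1+1/3x ⇒ -1/3x=2 ⇒ x=2/(-1/3)=-6.0000
Confirm numerically:
  x=-5.227: |R|=0.90604 <1
  x=-5.122: |R|=0.89190 <1
  x=-3.471: |R|=0.60918 <1
  x=-6.300: |R|=1.03226 >1
  x=-6.243: |R|=1.02629 >1
  x=-6.189: |R|=1.02057 >1
So |R|<1 on (-6.0000, 0).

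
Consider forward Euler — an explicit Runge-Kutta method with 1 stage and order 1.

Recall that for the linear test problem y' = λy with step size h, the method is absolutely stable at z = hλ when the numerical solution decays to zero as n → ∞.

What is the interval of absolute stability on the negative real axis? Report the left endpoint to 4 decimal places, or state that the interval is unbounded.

(-2.0000, 0).

With y'=λy (z=hλ):
  order 1, 1-stage ⇒ R(z)=1+z
  (e.g. R(-1.63)=-0.63000, |R|=0.63000)

Solve |R(x)|<1 on ℝ⁻.
x=-1.63: |R|=0.6300
|R(-1.66)|=0.6600 |R(-1.24)|=0.2400 |R(-1.01)|=0.0100
Bisect:
  x_lo=-2.5457 |R|=1.5457  x_hi=-0.3242 |R|=0.6758
  mid=-1.43494 |R|=0.43494 →hi
  mid=-1.99031 |R|=0.99031 →hi
  mid=-2.26800 |R|=1.26800 →lo
  mid=-2.12915 |R|=1.12915 →lo
  mid=-2.05973 |R|=1.05973 →lo
  mid=-2.02502 |R|=1.02502 →lo
  mid=-2.00767 |R|=1.00767 →lo
  mid=-1.99899 |R|=0.99899 →hi
  ...
  [-2.00007,-1.99994] ⇒ x*=-2.0000
Interval (-2.0000, 0).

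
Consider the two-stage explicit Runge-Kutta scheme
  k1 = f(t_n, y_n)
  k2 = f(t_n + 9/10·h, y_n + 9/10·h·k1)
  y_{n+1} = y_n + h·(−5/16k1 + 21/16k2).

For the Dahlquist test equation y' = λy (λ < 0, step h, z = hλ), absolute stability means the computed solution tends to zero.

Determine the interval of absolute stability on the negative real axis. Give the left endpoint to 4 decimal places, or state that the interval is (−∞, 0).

Test eqn y'=λy, z=hλ:
  k1=λy_n ⇒ h·k1=z·y_n;  k2=λ(1+9/10z)y_n ⇒ h·k2=z(1+9/10z)y_n
  y_{n+1}/y_n = 1 − 5/16z + 21/16z(1+9/10z) = 1 + z + 189/160z²
  R(z) = 1 + z + 189/160z².

Solve |R(x)|<1 on ℝ⁻.
x=-0.89: |R|=1.0457
R=1: x+189/160x²=0 ⇒ x=−160/189=-0.8466; min R=1−1/(4·189/160)=0.7884>−1
Confirm numerically:
  x=-0.655: |R|=0.85179 <1
  x=-0.611: |R|=0.82999 <1
  x=-0.479: |R|=0.79203 <1
  x=-1.281: |R|=1.65739 >1
  x=-1.016: |R|=1.20335 >1
  x=-0.874: |R|=1.02833 >1
Stable set (-0.8466, 0).

z∈(-0.8466,0).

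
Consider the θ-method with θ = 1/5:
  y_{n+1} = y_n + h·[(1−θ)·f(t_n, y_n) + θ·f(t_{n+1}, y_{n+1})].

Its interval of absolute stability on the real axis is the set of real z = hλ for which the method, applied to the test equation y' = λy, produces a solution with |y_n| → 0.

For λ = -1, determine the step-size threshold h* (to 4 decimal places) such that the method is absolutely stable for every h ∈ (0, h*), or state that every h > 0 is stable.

With y'=λy (z=hλ):
  y_{n+1} = y_n + z·[4/5·y_n + 1/5·y_{n+1}] ⇒ (1 − 1/5z)y_{n+1} = (1 + 4/5z)y_n
  ⇒ R(z) = (1 + 4/5z)/(1 − 1/5z).

Find x<0 with |R(x)|<1.
x=-1.46: |R|=0.1300
R=−1: 1+4/5x = −1+1/5x ⇒ -3/5x=2 ⇒ x=2/(-3/5)=-3.3333
Confirm numerically:
  x=-2.680: |R|=0.74479 <1
  x=-2.182: |R|=0.51908 <1
  x=-1.393: |R|=0.08947 <1
  x=-3.881: |R|=1.18500 >1
  x=-3.858: |R|=1.17769 >1
Stable set (-3.3333, 0).

(-3.3333,0); λ=-1 ⇒ h* = (10/3)/1 = 3.3333.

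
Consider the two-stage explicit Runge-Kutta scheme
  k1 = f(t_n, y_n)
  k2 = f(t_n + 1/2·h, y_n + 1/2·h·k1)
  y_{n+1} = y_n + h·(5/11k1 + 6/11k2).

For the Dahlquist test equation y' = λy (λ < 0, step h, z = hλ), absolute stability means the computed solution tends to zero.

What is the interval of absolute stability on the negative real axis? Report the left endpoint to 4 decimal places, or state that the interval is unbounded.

z∈(-3.6667,0).

With y'=λy (z=hλ):
  k1=λy_n ⇒ h·k1=z·y_n;  k2=λ(1+1/2z)y_n ⇒ h·k2=z(1+1/2z)y_n
  y_{n+1}/y_n = 1 + 5/11z + 6/11z(1+1/2z) = 1 + z + 3/11z²
  Hence R(z) = 1 + z + 3/11z².

Solve |R(x)|<1 on ℝ⁻.
x=-1.28: |R|=0.1668
R=1: x+3/11x²=0 ⇒ x=−11/3=-3.6667; min R=1−1/(4·3/11)=0.0833>−1
Confirm numerically:
  x=-2.864: |R|=0.37304 <1
  x=-2.504: |R|=0.20600 <1
  x=-2.294: |R|=0.14121 <1
  x=-4.076: |R|=1.45503 >1
  x=-3.951: |R|=1.30638 >1
Stable set (-3.6667, 0).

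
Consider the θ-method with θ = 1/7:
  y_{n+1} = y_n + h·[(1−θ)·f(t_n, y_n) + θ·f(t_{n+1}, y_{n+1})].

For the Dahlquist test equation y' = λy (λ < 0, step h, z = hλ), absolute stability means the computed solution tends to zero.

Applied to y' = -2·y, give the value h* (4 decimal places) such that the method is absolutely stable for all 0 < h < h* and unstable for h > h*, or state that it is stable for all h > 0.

Set f=λy, z=hλ:
  y_{n+1} = y_n + z·[6/7·y_n + 1/7·y_{n+1}] ⇒ (1 − 1/7z)y_{n+1} = (1 + 6/7z)y_n
  R(z) = (1 + 6/7z)/(1 − 1/7z).

Boundary: |R(x)|=1, x<0.
x=-1.23: |R|=0.0462
R=−1: 1+6/7x = −1+1/7x ⇒ -5/7x=2 ⇒ x=2/(-5/7)=-2.8000
Confirm numerically:
  x=-2.686: |R|=0.94115 <1
  x=-2.626: |R|=0.90962 <1
  x=-2.125: |R|=0.63014 <1
  x=-2.932: |R|=1.06645 >1
  x=-2.876: |R|=1.03848 >1
Stable set (-2.8000, 0).

(-2.8000,0); λ=-2 ⇒ h* = (14/5)/2 = 1.4000.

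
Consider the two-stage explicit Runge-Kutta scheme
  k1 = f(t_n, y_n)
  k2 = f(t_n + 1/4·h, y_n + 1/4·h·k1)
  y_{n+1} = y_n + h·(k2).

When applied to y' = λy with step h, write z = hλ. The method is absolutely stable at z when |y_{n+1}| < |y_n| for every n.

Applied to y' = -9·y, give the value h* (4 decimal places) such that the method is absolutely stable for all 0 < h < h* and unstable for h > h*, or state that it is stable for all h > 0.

On y'=λy, z=hλ:
  k1=λy_n ⇒ h·k1=z·y_n;  k2=λ(1+1/4z)y_n ⇒ h·k2=z(1+1/4z)y_n
  y_{n+1}/y_n = 1 + z(1+1/4z) = 1 + z + 1/4z²
  R(z) = 1 + z + 1/4z².

Boundary: |R(x)|=1, x<0.
x=-0.38: |R|=0.6561
R=1: x+1/4x²=0 ⇒ x=−4=-4.0000; min R=1−1/(4·1/4)=0.0000>−1
Confirm numerically:
  x=-3.632: |R|=0.66586 <1
  x=-3.341: |R|=0.44957 <1
  x=-1.745: |R|=0.01626 <1
  x=-4.543: |R|=1.61671 >1
  x=-4.533: |R|=1.60402 >1
  x=-4.183: |R|=1.19137 >1
So |R|<1 on (-4.0000, 0).

(-4.0000,0); λ=-9 ⇒ h* = (4)/9 = 0.4444.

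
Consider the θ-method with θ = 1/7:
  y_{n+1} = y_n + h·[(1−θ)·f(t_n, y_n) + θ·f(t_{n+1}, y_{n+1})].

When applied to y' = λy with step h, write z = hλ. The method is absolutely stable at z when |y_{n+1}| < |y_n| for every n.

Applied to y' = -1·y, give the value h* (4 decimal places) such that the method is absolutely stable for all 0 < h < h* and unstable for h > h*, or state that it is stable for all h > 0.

With y'=λy (z=hλ):
  y_{n+1} = y_n + z·[6/7·y_n + 1/7·y_{n+1}] ⇒ (1 − 1/7z)y_{n+1} = (1 + 6/7z)y_n
  R(z) = (1 + 6/7z)/(1 − 1/7z).

Solve |R(x)|<1 on ℝ⁻.
x=-1.72: |R|=0.3807
R=−1: 1+6/7x = −1+1/7x ⇒ -5/7x=2 ⇒ x=2/(-5/7)=-2.8000
Confirm numerically:
  x=-2.701: |R|=0.94897 <1
  x=-1.919: |R|=0.50611 <1
  x=-1.538: |R|=0.26095 <1
  x=-3.266: |R|=1.22696 >1
  x=-3.159: |R|=1.17669 >1
  x=-3.092: |R|=1.14467 >1
Interval (-2.8000, 0).

(-2.8000,0); λ=-1 ⇒ h* = (14/5)/1 = 2.8000.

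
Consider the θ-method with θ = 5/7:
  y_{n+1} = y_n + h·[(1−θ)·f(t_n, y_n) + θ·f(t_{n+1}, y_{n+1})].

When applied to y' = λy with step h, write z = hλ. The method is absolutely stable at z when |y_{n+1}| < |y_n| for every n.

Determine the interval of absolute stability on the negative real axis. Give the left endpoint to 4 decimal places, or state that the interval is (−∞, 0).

unbounded; (−∞, 0).

With y'=λy (z=hλ):
  y_{n+1} = y_n + z·[2/7·y_n + 5/7·y_{n+1}] ⇒ (1 − 5/7z)y_{n+1} = (1 + 2/7z)y_n
  ⇒ R(z) = (1 + 2/7z)/(1 − 5/7z).

Find x<0 with |R(x)|<1.
x=-0.34: |R|=0.7264
x=-2: |R|=0.1765
x=-10: |R|=0.2281
x=-100: |R|=0.3807
θ=5/7≥1/2 ⇒ |1+2/7x|<|1−5/7x| ∀x<0 ⇒ interval (−∞,0).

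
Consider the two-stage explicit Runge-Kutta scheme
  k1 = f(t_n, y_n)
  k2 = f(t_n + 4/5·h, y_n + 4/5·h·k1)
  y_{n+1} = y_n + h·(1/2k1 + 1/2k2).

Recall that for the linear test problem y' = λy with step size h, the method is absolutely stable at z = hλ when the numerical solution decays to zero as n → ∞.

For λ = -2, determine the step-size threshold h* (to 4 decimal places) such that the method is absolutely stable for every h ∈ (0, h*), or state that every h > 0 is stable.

On y'=λy, z=hλ:
  k1=λy_n ⇒ h·k1=z·y_n;  k2=λ(1+4/5z)y_n ⇒ h·k2=z(1+4/5z)y_n
  y_{n+1}/y_n = 1 + 1/2z + 1/2z(1+4/5z) = 1 + z + 2/5z²
  R(z) = 1 + z + 2/5z².

Boundary: |R(x)|=1, x<0.
x=-1: |R|=0.4000
R=1: x+2/5x²=0 ⇒ x=−5/2=-2.5000; min R=1−1/(4·2/5)=0.3750>−1
Confirm numerically:
  x=-2.477: |R|=0.97721 <1
  x=-1.923: |R|=0.55617 <1
  x=-1.892: |R|=0.53987 <1
  x=-3.090: |R|=1.72924 >1
  x=-2.939: |R|=1.51609 >1
  x=-2.754: |R|=1.27981 >1
Stable set (-2.5000, 0).

(-2.5000,0); λ=-2 ⇒ h* = (5/2)/2 = 1.2500.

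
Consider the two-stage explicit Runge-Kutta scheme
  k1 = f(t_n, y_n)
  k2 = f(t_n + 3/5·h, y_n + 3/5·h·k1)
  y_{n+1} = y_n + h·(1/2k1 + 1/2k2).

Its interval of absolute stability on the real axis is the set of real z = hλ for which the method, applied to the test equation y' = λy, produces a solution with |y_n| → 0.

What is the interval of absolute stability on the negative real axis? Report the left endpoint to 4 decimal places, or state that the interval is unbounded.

With y'=λy (z=hλ):
  k1=λy_n ⇒ h·k1=z·y_n;  k2=λ(1+3/5z)y_n ⇒ h·k2=z(1+3/5z)y_n
  y_{n+1}/y_n = 1 + 1/2z + 1/2z(1+3/5z) = 1 + z + 3/10z²
  R(z) = 1 + z + 3/10z².

Need |R(x)|<1, x<0.
x=-0.63: |R|=0.4891
R=1: x+3/10x²=0 ⇒ x=−10/3=-3.3333; min R=1−1/(4·3/10)=0.1667>−1
Confirm numerically:
  x=-3.219: |R|=0.88959 <1
  x=-2.382: |R|=0.32018 <1
  x=-2.081: |R|=0.21817 <1
  x=-3.886: |R|=1.64430 >1
  x=-3.619: |R|=1.31015 >1
  x=-3.467: |R|=1.13903 >1
So |R|<1 on (-3.3333, 0).

z∈(-3.3333,0).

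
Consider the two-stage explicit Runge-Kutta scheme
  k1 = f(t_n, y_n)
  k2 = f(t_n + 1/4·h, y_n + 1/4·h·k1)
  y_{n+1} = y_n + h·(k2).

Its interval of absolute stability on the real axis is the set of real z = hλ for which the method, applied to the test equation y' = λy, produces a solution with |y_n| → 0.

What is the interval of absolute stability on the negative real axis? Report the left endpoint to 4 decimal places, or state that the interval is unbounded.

(-4.0000, 0).

With y'=λy (z=hλ):
  k1=λy_n ⇒ h·k1=z·y_n;  k2=λ(1+1/4z)y_n ⇒ h·k2=z(1+1/4z)y_n
  y_{n+1}/y_n = 1 + z(1+1/4z) = 1 + z + 1/4z²
  ⇒ R(z) = 1 + z + 1/4z².

Find x<0 with |R(x)|<1.
x=-1.07: |R|=0.2162
R=1: x+1/4x²=0 ⇒ x=−4=-4.0000; min R=1−1/(4·1/4)=0.0000>−1
Confirm numerically:
  x=-3.016: |R|=0.25806 <1
  x=-3.009: |R|=0.25452 <1
  x=-2.502: |R|=0.06300 <1
  x=-2.398: |R|=0.03960 <1
  x=-4.555: |R|=1.63201 >1
  x=-4.170: |R|=1.17722 >1
  x=-4.055: |R|=1.05576 >1
Stable set (-4.0000, 0).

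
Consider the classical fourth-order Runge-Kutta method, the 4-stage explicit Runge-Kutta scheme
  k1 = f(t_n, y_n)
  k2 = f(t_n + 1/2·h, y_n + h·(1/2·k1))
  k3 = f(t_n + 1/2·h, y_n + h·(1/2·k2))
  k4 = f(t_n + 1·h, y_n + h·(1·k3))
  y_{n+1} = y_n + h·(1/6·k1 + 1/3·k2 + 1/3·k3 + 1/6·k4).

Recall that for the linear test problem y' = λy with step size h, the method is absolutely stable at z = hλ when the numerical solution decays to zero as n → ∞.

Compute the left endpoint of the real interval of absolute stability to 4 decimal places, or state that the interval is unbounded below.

left endpoint -2.7853.

Set f=λy, z=hλ:
  order 4, 4-stage ⇒ R(z)=1+z+z^2/2+z^3/6+z^4/24
  (e.g. R(-0.49)=0.61284, |R|=0.61284)

Solve |R(x)|<1 on ℝ⁻.
x=-0.49: |R|=0.6128
|R(-2.83)|=1.0695 |R(-2.64)|=0.8021 |R(-2.37)|=0.5343
Bisect:
  x_lo=-3.3331 |R|=2.1926  x_hi=-0.2255 |R|=0.7981
  mid=-1.77929 |R|=0.28243 →hi
  mid=-2.55617 |R|=0.70605 →hi
  mid=-2.94462 |R|=1.26801 →lo
  mid=-2.75039 |R|=0.94865 →hi
  mid=-2.84750 |R|=1.09792 →lo
  mid=-2.79895 |R|=1.02078 →lo
  mid=-2.77467 |R|=0.98410 →hi
  mid=-2.78681 |R|=1.00229 →lo
  ...
  [-2.78548,-2.78529] ⇒ x*=-2.7853
Interval (-2.7853, 0).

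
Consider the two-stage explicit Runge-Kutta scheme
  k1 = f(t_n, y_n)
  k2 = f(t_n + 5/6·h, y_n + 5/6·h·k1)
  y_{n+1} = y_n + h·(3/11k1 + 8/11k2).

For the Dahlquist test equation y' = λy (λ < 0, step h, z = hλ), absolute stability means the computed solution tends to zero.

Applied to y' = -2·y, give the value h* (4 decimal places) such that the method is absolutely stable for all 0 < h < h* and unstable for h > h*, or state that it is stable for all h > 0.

(-1.6500,0); λ=-2 ⇒ h* = (33/20)/2 = 0.8250.

Test eqn y'=λy, z=hλ:
  k1=λy_n ⇒ h·k1=z·y_n;  k2=λ(1+5/6z)y_n ⇒ h·k2=z(1+5/6z)y_n
  y_{n+1}/y_n = 1 + 3/11z + 8/11z(1+5/6z) = 1 + z + 20/33z²
  R(z) = 1 + z + 20/33z².

Boundary: |R(x)|=1, x<0.
x=-1.51: |R|=0.8719
R=1: x+20/33x²=0 ⇒ x=−33/20=-1.6500; min R=1−1/(4·20/33)=0.5875>−1
Confirm numerically:
  x=-1.529: |R|=0.88787 <1
  x=-1.376: |R|=0.77150 <1
  x=-0.859: |R|=0.58820 <1
  x=-0.832: |R|=0.58753 <1
  x=-2.063: |R|=1.51638 >1
  x=-1.708: |R|=1.06004 >1
Stable set (-1.6500, 0).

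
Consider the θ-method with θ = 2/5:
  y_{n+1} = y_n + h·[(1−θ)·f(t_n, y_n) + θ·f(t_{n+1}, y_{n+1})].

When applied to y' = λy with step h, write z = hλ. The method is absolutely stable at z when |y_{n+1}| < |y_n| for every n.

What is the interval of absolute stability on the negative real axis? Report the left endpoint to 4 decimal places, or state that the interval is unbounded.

z∈(-10.0000,0).

Set f=λy, z=hλ:
  y_{n+1} = y_n + z·[3/5·y_n + 2/5·y_{n+1}] ⇒ (1 − 2/5z)y_{n+1} = (1 + 3/5z)y_n
  so R(z) = (1 + 3/5z)/(1 − 2/5z).

Find x<0 with |R(x)|<1.
x=-1.16: |R|=0.2077
R=−1: 1+3/5x = −1+2/5x ⇒ -1/5x=2 ⇒ x=2/(-1/5)=-10.0000
Confirm numerically:
  x=-9.153: |R|=0.96366 <1
  x=-8.998: |R|=0.95643 <1
  x=-7.045: |R|=0.84521 <1
  x=-5.104: |R|=0.67806 <1
  x=-10.246: |R|=1.00965 >1
  x=-10.193: |R|=1.00760 >1
Interval (-10.0000, 0).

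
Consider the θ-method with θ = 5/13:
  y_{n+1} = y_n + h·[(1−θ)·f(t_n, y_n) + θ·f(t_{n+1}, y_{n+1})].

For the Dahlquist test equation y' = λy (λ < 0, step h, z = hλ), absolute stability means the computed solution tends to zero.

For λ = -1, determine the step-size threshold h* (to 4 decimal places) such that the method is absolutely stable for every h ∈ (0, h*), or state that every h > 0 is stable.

Set f=λy, z=hλ:
  y_{n+1} = y_n + z·[8/13·y_n + 5/13·y_{n+1}] ⇒ (1 − 5/13z)y_{n+1} = (1 + 8/13z)y_n
  so R(z) = (1 + 8/13z)/(1 − 5/13z).

Need |R(x)|<1, x<0.
x=-1.24: |R|=0.1604
R=−1: 1+8/13x = −1+5/13x ⇒ -3/13x=2 ⇒ x=2/(-3/13)=-8.6667
Confirm numerically:
  x=-7.238: |R|=0.91287 <1
  x=-5.291: |R|=0.74333 <1
  x=-4.807: |R|=0.68735 <1
  x=-9.029: |R|=1.01869 >1
  x=-8.883: |R|=1.01130 >1
Stable set (-8.6667, 0).

(-8.6667,0); λ=-1 ⇒ h* = (26/3)/1 = 8.6667.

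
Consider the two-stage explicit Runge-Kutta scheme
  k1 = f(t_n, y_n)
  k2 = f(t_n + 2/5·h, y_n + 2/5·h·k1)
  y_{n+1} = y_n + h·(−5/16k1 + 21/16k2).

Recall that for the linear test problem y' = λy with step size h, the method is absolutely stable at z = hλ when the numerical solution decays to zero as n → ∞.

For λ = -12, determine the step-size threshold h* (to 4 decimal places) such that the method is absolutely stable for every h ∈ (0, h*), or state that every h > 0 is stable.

On y'=λy, z=hλ:
  k1=λy_n ⇒ h·k1=z·y_n;  k2=λ(1+2/5z)y_n ⇒ h·k2=z(1+2/5z)y_n
  y_{n+1}/y_n = 1 − 5/16z + 21/16z(1+2/5z) = 1 + z + 21/40z²
  Hence R(z) = 1 + z + 21/40z².

Boundary: |R(x)|=1, x<0.
x=-0.74: |R|=0.5475
R=1: x+21/40x²=0 ⇒ x=−40/21=-1.9048; min R=1−1/(4·21/40)=0.5238>−1
Confirm numerically:
  x=-1.642: |R|=0.77349 <1
  x=-1.293: |R|=0.58472 <1
  x=-0.846: |R|=0.52975 <1
  x=-2.314: |R|=1.49716 >1
  x=-2.086: |R|=1.19848 >1
Interval (-1.9048, 0).

(-1.9048,0); λ=-12 ⇒ h* = (40/21)/12 = 0.1587.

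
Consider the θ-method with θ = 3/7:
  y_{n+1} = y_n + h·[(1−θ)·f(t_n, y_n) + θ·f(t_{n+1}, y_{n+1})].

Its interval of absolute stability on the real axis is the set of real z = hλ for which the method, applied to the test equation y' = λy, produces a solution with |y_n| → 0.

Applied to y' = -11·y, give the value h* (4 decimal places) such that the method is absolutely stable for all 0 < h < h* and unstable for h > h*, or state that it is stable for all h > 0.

(-14.0000,0); λ=-11 ⇒ h* = (14)/11 = 1.2727.

With y'=λy (z=hλ):
  y_{n+1} = y_n + z·[4/7·y_n + 3/7·y_{n+1}] ⇒ (1 − 3/7z)y_{n+1} = (1 + 4/7z)y_n
  Hence R(z) = (1 + 4/7z)/(1 − 3/7z).

Boundary: |R(x)|=1, x<0.
x=-0.87: |R|=0.3663
R=−1: 1+4/7x = −1+3/7x ⇒ -1/7x=2 ⇒ x=2/(-1/7)=-14.0000
Confirm numerically:
  x=-12.497: |R|=0.96622 <1
  x=-12.292: |R|=0.96107 <1
  x=-6.263: |R|=0.69999 <1
  x=-14.530: |R|=1.01048 >1
  x=-14.130: |R|=1.00263 >1
So |R|<1 on (-14.0000, 0).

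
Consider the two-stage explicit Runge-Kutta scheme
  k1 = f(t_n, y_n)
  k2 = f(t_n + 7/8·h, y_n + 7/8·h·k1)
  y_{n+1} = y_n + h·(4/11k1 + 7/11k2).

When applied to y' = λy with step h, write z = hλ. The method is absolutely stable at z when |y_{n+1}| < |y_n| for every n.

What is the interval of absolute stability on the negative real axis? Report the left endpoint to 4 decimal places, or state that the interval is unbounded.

(-1.7959, 0).

Test eqn y'=λy, z=hλ:
  k1=λy_n ⇒ h·k1=z·y_n;  k2=λ(1+7/8z)y_n ⇒ h·k2=z(1+7/8z)y_n
  y_{n+1}/y_n = 1 + 4/11z + 7/11z(1+7/8z) = 1 + z + 49/88z²
  R(z) = 1 + z + 49/88z².

Need |R(x)|<1, x<0.
x=-0.42: |R|=0.6782
R=1: x+49/88x²=0 ⇒ x=−88/49=-1.7959; min R=1−1/(4·49/88)=0.5510>−1
Confirm numerically:
  x=-1.692: |R|=0.90209 <1
  x=-1.630: |R|=0.84941 <1
  x=-1.401: |R|=0.69192 <1
  x=-1.394: |R|=0.68803 <1
  x=-2.155: |R|=1.43088 >1
  x=-1.921: |R|=1.13379 >1
So |R|<1 on (-1.7959, 0).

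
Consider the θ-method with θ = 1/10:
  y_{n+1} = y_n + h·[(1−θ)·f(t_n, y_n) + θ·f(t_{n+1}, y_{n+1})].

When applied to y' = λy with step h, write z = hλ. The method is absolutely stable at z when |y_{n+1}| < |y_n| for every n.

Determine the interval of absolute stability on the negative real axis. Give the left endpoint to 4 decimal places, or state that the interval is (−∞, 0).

Test eqn y'=λy, z=hλ:
  y_{n+1} = y_n + z·[9/10·y_n + 1/10·y_{n+1}] ⇒ (1 − 1/10z)y_{n+1} = (1 + 9/10z)y_n
  ⇒ R(z) = (1 + 9/10z)/(1 − 1/10z).

Solve |R(x)|<1 on ℝ⁻.
x=-0.8: |R|=0.2593
R=−1: 1+9/10x = −1+1/10x ⇒ -4/5x=2 ⇒ x=2/(-4/5)=-2.5000
Confirm numerically:
  x=-1.978: |R|=0.65136 <1
  x=-1.797: |R|=0.52327 <1
  x=-1.024: |R|=0.07112 <1
  x=-2.878: |R|=1.23482 >1
  x=-2.576: |R|=1.04835 >1
  x=-2.536: |R|=1.02297 >1
Stable set (-2.5000, 0).

z∈(-2.5000,0).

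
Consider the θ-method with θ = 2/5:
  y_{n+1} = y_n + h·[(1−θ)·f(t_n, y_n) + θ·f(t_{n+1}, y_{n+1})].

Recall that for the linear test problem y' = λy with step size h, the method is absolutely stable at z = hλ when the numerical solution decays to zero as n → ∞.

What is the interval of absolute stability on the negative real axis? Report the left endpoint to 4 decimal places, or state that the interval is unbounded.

z∈(-10.0000,0).

Set f=λy, z=hλ:
  y_{n+1} = y_n + z·[3/5·y_n + 2/5·y_{n+1}] ⇒ (1 − 2/5z)y_{n+1} = (1 + 3/5z)y_n
  ⇒ R(z) = (1 + 3/5z)/(1 − 2/5z).

Need |R(x)|<1, x<0.
x=-1.68: |R|=0.0048
R=−1: 1+3/5x = −1+2/5x ⇒ -1/5x=2 ⇒ x=2/(-1/5)=-10.0000
Confirm numerically:
  x=-9.484: |R|=0.97847 <1
  x=-7.958: |R|=0.90237 <1
  x=-6.688: |R|=0.81976 <1
  x=-4.746: |R|=0.63746 <1
  x=-10.321: |R|=1.01252 >1
  x=-10.081: |R|=1.00322 >1
So |R|<1 on (-10.0000, 0).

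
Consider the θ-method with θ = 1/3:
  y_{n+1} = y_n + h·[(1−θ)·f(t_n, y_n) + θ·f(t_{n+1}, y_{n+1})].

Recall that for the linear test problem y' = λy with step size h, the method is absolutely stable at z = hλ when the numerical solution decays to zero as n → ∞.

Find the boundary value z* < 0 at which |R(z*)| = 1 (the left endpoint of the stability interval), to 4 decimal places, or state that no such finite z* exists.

left endpoint -6.0000.

Set f=λy, z=hλ:
  y_{n+1} = y_n + z·[2/3·y_n + 1/3·y_{n+1}] ⇒ (1 − 1/3z)y_{n+1} = (1 + 2/3z)y_n
  R(z) = (1 + 2/3z)/(1 − 1/3z).

Find x<0 with |R(x)|<1.
x=-0.66: |R|=0.4590
R=−1: 1+2/3x = −1+1/3x ⇒ -1/3x=2 ⇒ x=2/(-1/3)=-6.0000
Confirm numerically:
  x=-4.589: |R|=0.81407 <1
  x=-3.629: |R|=0.64233 <1
  x=-3.498: |R|=0.61496 <1
  x=-3.453: |R|=0.60530 <1
  x=-6.139: |R|=1.01521 >1
  x=-6.049: |R|=1.00541 >1
Interval (-6.0000, 0).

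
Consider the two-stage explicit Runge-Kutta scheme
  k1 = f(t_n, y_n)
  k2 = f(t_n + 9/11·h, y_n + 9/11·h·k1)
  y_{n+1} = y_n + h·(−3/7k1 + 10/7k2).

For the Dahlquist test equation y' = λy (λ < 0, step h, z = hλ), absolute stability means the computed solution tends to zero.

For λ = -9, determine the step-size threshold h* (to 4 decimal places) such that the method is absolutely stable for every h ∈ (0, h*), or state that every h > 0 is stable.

(-0.8556,0); λ=-9 ⇒ h* = (77/90)/9 = 0.0951.

On y'=λy, z=hλ:
  k1=λy_n ⇒ h·k1=z·y_n;  k2=λ(1+9/11z)y_n ⇒ h·k2=z(1+9/11z)y_n
  y_{n+1}/y_n = 1 − 3/7z + 10/7z(1+9/11z) = 1 + z + 90/77z²
  R(z) = 1 + z + 90/77z².

Find x<0 with |R(x)|<1.
x=-0.74: |R|=0.9001
R=1: x+90/77x²=0 ⇒ x=−77/90=-0.8556; min R=1−1/(4·90/77)=0.7861>−1
Confirm numerically:
  x=-0.791: |R|=0.94032 <1
  x=-0.637: |R|=0.83728 <1
  x=-0.519: |R|=0.79584 <1
  x=-1.102: |R|=1.31743 >1
  x=-0.932: |R|=1.08327 >1
Stable set (-0.8556, 0).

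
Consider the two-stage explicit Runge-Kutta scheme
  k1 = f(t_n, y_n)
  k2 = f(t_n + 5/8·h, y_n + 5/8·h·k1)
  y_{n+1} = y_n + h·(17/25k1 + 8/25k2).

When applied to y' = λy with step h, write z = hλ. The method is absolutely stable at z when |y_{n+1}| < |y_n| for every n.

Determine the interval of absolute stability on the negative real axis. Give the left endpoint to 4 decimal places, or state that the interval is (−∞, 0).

z∈(-5.0000,0).

On y'=λy, z=hλ:
  k1=λy_n ⇒ h·k1=z·y_n;  k2=λ(1+5/8z)y_n ⇒ h·k2=z(1+5/8z)y_n
  y_{n+1}/y_n = 1 + 17/25z + 8/25z(1+5/8z) = 1 + z + 1/5z²
  Hence R(z) = 1 + z + 1/5z².

Solve |R(x)|<1 on ℝ⁻.
x=-0.41: |R|=0.6236
R=1: x+1/5x²=0 ⇒ x=−5=-5.0000; min R=1−1/(4·1/5)=-0.2500>−1
Confirm numerically:
  x=-3.229: |R|=0.14371 <1
  x=-2.710: |R|=0.24118 <1
  x=-2.297: |R|=0.24176 <1
  x=-5.594: |R|=1.66457 >1
  x=-5.506: |R|=1.55721 >1
  x=-5.267: |R|=1.28126 >1
Stable set (-5.0000, 0).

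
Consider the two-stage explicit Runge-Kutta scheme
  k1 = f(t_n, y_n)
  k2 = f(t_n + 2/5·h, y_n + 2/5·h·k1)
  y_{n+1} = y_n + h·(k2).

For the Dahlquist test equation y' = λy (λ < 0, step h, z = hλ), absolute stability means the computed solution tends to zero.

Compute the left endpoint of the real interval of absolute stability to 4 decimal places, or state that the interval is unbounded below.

Set f=λy, z=hλ:
  k1=λy_n ⇒ h·k1=z·y_n;  k2=λ(1+2/5z)y_n ⇒ h·k2=z(1+2/5z)y_n
  y_{n+1}/y_n = 1 + z(1+2/5z) = 1 + z + 2/5z²
  ⇒ R(z) = 1 + z + 2/5z².

Find x<0 with |R(x)|<1.
x=-0.32: |R|=0.7210
R=1: x+2/5x²=0 ⇒ x=−5/2=-2.5000; min R=1−1/(4·2/5)=0.3750>−1
Confirm numerically:
  x=-2.142: |R|=0.69327 <1
  x=-1.986: |R|=0.59168 <1
  x=-1.125: |R|=0.38125 <1
  x=-2.954: |R|=1.53645 >1
  x=-2.946: |R|=1.52557 >1
  x=-2.599: |R|=1.10292 >1
So |R|<1 on (-2.5000, 0).

left endpoint -2.5000.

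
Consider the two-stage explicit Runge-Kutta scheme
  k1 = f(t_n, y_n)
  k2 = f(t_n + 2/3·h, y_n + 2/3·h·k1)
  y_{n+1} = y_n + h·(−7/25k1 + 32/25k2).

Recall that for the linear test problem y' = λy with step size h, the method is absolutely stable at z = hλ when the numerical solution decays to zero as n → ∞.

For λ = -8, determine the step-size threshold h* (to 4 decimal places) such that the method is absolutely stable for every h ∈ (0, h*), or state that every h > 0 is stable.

(-1.1719,0); λ=-8 ⇒ h* = (75/64)/8 = 0.1465.

With y'=λy (z=hλ):
  k1=λy_n ⇒ h·k1=z·y_n;  k2=λ(1+2/3z)y_n ⇒ h·k2=z(1+2/3z)y_n
  y_{n+1}/y_n = 1 − 7/25z + 32/25z(1+2/3z) = 1 + z + 64/75z²
  so R(z) = 1 + z + 64/75z².

Solve |R(x)|<1 on ℝ⁻.
x=-1.09: |R|=0.9238
R=1: x+64/75x²=0 ⇒ x=−75/64=-1.1719; min R=1−1/(4·64/75)=0.7070>−1
Confirm numerically:
  x=-1.124: |R|=0.95408 <1
  x=-0.715: |R|=0.72125 <1
  x=-0.685: |R|=0.71541 <1
  x=-0.481: |R|=0.71643 <1
  x=-1.499: |R|=1.41844 >1
  x=-1.470: |R|=1.37397 >1
  x=-1.308: |R|=1.15194 >1
Interval (-1.1719, 0).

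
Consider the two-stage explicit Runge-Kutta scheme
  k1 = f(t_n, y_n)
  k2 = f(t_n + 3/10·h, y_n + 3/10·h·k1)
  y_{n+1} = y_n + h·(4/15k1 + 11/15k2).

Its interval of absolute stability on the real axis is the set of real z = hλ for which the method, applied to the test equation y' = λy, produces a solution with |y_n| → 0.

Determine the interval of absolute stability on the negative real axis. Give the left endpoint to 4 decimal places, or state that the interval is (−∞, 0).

With y'=λy (z=hλ):
  k1=λy_n ⇒ h·k1=z·y_n;  k2=λ(1+3/10z)y_n ⇒ h·k2=z(1+3/10z)y_n
  y_{n+1}/y_n = 1 + 4/15z + 11/15z(1+3/10z) = 1 + z + 11/50z²
  ⇒ R(z) = 1 + z + 11/50z².

Find x<0 with |R(x)|<1.
x=-1.74: |R|=0.0739
R=1: x+11/50x²=0 ⇒ x=−50/11=-4.5455; min R=1−1/(4·11/50)=-0.1364>−1
Confirm numerically:
  x=-4.203: |R|=0.68335 <1
  x=-4.159: |R|=0.64640 <1
  x=-2.587: |R|=0.11463 <1
  x=-5.125: |R|=1.65344 >1
  x=-4.575: |R|=1.02974 >1
  x=-4.571: |R|=1.02569 >1
Stable set (-4.5455, 0).

(-4.5455, 0).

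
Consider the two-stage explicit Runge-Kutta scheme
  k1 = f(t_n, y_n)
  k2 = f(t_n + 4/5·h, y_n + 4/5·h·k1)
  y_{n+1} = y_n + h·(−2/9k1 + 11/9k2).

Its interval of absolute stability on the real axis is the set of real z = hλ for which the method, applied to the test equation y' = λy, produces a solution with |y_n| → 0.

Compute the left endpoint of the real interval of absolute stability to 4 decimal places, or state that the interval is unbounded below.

z* = -1.0227.

With y'=λy (z=hλ):
  k1=λy_n ⇒ h·k1=z·y_n;  k2=λ(1+4/5z)y_n ⇒ h·k2=z(1+4/5z)y_n
  y_{n+1}/y_n = 1 − 2/9z + 11/9z(1+4/5z) = 1 + z + 44/45z²
  Hence R(z) = 1 + z + 44/45z².

Need |R(x)|<1, x<0.
x=-0.46: |R|=0.7469
R=1: x+44/45x²=0 ⇒ x=−45/44=-1.0227; min R=1−1/(4·44/45)=0.7443>−1
Confirm numerically:
  x=-0.763: |R|=0.80623 <1
  x=-0.708: |R|=0.78212 <1
  x=-0.557: |R|=0.74635 <1
  x=-0.527: |R|=0.74456 <1
  x=-1.292: |R|=1.34017 >1
  x=-1.216: |R|=1.22980 >1
Stable set (-1.0227, 0).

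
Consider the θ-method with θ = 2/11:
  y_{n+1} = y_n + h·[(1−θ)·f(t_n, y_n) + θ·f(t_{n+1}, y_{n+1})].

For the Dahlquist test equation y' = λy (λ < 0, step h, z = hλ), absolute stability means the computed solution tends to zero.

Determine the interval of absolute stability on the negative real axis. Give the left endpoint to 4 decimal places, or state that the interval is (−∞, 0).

(-3.1429, 0).

Test eqn y'=λy, z=hλ:
  y_{n+1} = y_n + z·[9/11·y_n + 2/11·y_{n+1}] ⇒ (1 − 2/11z)y_{n+1} = (1 + 9/11z)y_n
  R(z) = (1 + 9/11z)/(1 − 2/11z).

Find x<0 with |R(x)|<1.
x=-0.4: |R|=0.6271
R=−1: 1+9/11x = −1+2/11x ⇒ -7/11x=2 ⇒ x=2/(-7/11)=-3.1429
Confirm numerically:
  x=-2.772: |R|=0.84309 <1
  x=-2.554: |R|=0.74410 <1
  x=-1.432: |R|=0.13618 <1
  x=-1.359: |R|=0.08974 <1
  x=-3.686: |R|=1.20695 >1
  x=-3.516: |R|=1.14485 >1
  x=-3.343: |R|=1.07922 >1
Stable set (-3.1429, 0).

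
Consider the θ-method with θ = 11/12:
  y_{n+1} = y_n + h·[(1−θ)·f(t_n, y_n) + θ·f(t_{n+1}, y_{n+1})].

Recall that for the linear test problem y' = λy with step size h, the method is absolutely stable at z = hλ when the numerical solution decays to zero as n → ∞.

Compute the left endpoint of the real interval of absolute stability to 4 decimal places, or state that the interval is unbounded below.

Test eqn y'=λy, z=hλ:
  y_{n+1} = y_n + z·[1/12·y_n + 11/12·y_{n+1}] ⇒ (1 − 11/12z)y_{n+1} = (1 + 1/12z)y_n
  so R(z) = (1 + 1/12z)/(1 − 11/12z).

Boundary: |R(x)|=1, x<0.
x=-1.65: |R|=0.3433
x=-2: |R|=0.2941
x=-10: |R|=0.0164
x=-100: |R|=0.0791
θ=11/12≥1/2 ⇒ |1+1/12x|<|1−11/12x| ∀x<0 ⇒ stable on all of ℝ⁻.

(−∞, 0) — no finite endpoint.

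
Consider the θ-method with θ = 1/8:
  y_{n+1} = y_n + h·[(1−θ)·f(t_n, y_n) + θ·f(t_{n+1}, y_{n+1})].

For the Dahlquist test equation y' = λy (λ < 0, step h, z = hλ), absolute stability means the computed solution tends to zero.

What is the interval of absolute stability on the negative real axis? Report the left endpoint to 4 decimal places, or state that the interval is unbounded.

(-2.6667, 0).

Set f=λy, z=hλ:
  y_{n+1} = y_n + z·[7/8·y_n + 1/8·y_{n+1}] ⇒ (1 − 1/8z)y_{n+1} = (1 + 7/8z)y_n
  ⇒ R(z) = (1 + 7/8z)/(1 − 1/8z).

Boundary: |R(x)|=1, x<0.
x=-1.64: |R|=0.3610
R=−1: 1+7/8x = −1+1/8x ⇒ -3/4x=2 ⇒ x=2/(-3/4)=-2.6667
Confirm numerically:
  x=-2.594: |R|=0.95884 <1
  x=-1.375: |R|=0.17333 <1
  x=-1.343: |R|=0.14995 <1
  x=-2.926: |R|=1.14241 >1
  x=-2.853: |R|=1.10301 >1
  x=-2.750: |R|=1.04651 >1
Interval (-2.6667, 0).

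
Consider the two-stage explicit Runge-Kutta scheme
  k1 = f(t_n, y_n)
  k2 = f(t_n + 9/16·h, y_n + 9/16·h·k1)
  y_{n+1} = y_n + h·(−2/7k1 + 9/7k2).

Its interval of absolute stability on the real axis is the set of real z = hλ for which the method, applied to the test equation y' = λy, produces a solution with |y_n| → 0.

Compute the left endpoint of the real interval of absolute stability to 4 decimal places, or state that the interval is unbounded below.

left endpoint -1.3827.

With y'=λy (z=hλ):
  k1=λy_n ⇒ h·k1=z·y_n;  k2=λ(1+9/16z)y_n ⇒ h·k2=z(1+9/16z)y_n
  y_{n+1}/y_n = 1 − 2/7z + 9/7z(1+9/16z) = 1 + z + 81/112z²
  so R(z) = 1 + z + 81/112z².

Solve |R(x)|<1 on ℝ⁻.
x=-1.38: |R|=0.9973
R=1: x+81/112x²=0 ⇒ x=−112/81=-1.3827; min R=1−1/(4·81/112)=0.6543>−1
Confirm numerically:
  x=-1.346: |R|=0.96426 <1
  x=-1.212: |R|=0.85036 <1
  x=-1.117: |R|=0.78535 <1
  x=-0.896: |R|=0.68461 <1
  x=-1.661: |R|=1.33429 >1
  x=-1.630: |R|=1.29151 >1
  x=-1.541: |R|=1.17640 >1
So |R|<1 on (-1.3827, 0).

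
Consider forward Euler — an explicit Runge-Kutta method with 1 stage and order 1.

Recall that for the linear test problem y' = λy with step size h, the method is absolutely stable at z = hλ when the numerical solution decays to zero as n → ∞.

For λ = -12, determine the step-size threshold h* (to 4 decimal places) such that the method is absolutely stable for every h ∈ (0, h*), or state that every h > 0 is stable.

(-2.0000,0); λ=-12 ⇒ h* = 0.1667.

On y'=λy, z=hλ:
  order 1, 1-stage ⇒ R(z)=1+z
  (e.g. R(-1.38)=-0.38000, |R|=0.38000)

Boundary: |R(x)|=1, x<0.
x=-1.38: |R|=0.3800
|R(-1.78)|=0.7800 |R(-0.98)|=0.0200 |R(-0.95)|=0.0500
Bisect:
  x_lo=-2.5278 |R|=1.5278  x_hi=-0.3468 |R|=0.6532
  mid=-1.43732 |R|=0.43732 →hi
  mid=-1.98255 |R|=0.98255 →hi
  mid=-2.25517 |R|=1.25517 →lo
  mid=-2.11886 |R|=1.11886 →lo
  mid=-2.05071 |R|=1.05071 →lo
  mid=-2.01663 |R|=1.01663 →lo
  mid=-1.99959 |R|=0.99959 →hi
  mid=-2.00811 |R|=1.00811 →lo
  mid=-2.00385 |R|=1.00385 →lo
  ...
  [-2.00013,-1.99999] ⇒ x*=-2.0000
Stable set (-2.0000, 0).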